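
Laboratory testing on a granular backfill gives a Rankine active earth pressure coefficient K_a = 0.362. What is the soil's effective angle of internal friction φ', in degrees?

K_a = tan²(45° − φ/2) ⇒ 45° − φ/2 = arctan(√0.362) = 31.03°.
φ = 2(45° − 31.03°) = 27.93°.

27.9°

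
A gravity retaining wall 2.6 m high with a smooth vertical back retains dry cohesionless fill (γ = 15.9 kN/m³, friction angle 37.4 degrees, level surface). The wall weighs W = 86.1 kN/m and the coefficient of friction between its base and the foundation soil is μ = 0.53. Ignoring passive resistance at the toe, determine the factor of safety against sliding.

K_a = tan²(45° − 37.4°/2) = 0.2443.
P_a = ½K_aγH² = 0.5×0.2443×15.9×2.6² = 13.13 kN/m, acting at H/3 = 0.8667 m above the base.
FS_sliding = μW / P_a = 0.53×86.1 / 13.13 = 3.476.

3.48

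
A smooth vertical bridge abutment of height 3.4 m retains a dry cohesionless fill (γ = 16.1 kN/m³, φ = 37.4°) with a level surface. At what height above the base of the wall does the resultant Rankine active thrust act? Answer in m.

K_a = 0.2443.
The pressure distribution is triangular, so the resultant acts at H/3 above the base = 3.4/3 = 1.133 m.

1.13 m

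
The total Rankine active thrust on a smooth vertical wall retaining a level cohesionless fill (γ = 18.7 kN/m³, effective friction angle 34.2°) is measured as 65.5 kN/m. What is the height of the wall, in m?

K_a = 0.2803. P_a = ½ K_a γ H² ⇒ H = √(2P_a/(K_a γ)).
H = √(2×65.5/(0.2803×18.7)) = 4.999 m.

5.00 m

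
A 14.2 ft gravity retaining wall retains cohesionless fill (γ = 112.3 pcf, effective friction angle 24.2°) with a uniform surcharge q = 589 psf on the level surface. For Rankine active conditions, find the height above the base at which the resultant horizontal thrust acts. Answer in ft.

5.74 ft

K_a = 0.4185.
Triangular part P₁ = ½K_aγH² = 4738 at H/3 = 4.733 ft; rectangular part P₂ = K_a q H = 3500 at H/2 = 7.100 ft.
ȳ = (P₁·4.733 + P₂·7.100)/(P₁+P₂) = 5.739 ft.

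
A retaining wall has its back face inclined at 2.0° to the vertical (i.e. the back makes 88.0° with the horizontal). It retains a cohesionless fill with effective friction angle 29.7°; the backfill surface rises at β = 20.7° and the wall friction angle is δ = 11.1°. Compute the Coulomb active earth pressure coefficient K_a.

0.454

K_a = sin²(α+φ) / [sin²α · sin(α−δ) · (1 + √{sin(φ+δ)sin(φ−β) / (sin(α−δ)sin(α+β))})²].
With α = 88.0°, φ = 29.7°, δ = 11.1°, β = 20.7°: K_a = 0.4536.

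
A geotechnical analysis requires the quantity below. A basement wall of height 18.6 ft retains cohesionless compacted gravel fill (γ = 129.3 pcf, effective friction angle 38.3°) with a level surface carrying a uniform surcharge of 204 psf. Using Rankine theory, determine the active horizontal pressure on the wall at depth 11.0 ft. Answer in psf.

K_a = (1 − sin φ)/(1 + sin φ) = 0.2347.
σ_v = γz + q = 129.3 × 11.0 + 204 = 1626 psf.
σ_h = K_a σ_v = 0.2347 × 1626 = 381.8 psf.

382 psf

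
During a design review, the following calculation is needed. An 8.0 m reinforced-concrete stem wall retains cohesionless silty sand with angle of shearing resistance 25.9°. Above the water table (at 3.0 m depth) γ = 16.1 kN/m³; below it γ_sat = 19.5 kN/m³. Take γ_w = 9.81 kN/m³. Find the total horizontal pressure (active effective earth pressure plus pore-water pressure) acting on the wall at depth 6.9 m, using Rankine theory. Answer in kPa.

K_a = (1 − sin φ)/(1 + sin φ) = 0.3920.
γ' = 19.5 − 9.81 = 9.690 kN/m³.
Effective vertical stress at 6.9 m: σ'_v = 16.1×3.0 + 9.690×3.90 = 86.09 kPa.
σ'_h = K_a σ'_v = 0.3920 × 86.09 = 33.75 kPa; u = γ_w × 3.90 = 38.26 kPa.
Total σ_h = 33.75 + 38.26 = 72.00 kPa.

72.0 kPa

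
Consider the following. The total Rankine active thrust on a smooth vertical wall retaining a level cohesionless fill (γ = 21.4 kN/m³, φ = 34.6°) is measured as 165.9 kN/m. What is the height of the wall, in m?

K_a = 0.2756. P_a = ½ K_a γ H² ⇒ H = √(2P_a/(K_a γ)).
H = √(2×165.9/(0.2756×21.4)) = 7.500 m.

7.50 m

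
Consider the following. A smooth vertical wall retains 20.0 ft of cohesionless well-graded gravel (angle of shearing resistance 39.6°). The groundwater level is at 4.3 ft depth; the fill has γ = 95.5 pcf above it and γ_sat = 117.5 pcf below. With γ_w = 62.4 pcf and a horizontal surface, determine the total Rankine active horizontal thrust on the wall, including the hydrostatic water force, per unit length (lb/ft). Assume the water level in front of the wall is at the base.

K_a = tan²(45° − φ/2) = 0.2214.
γ' = 117.5 − 62.4 = 55.10 pcf. Depth below WT = 15.7 ft.
σ'_h at WT = K_a γ d_w = 90.93 psf; at base = 90.93 + K_a γ' × 15.7 = 282.5 psf.
P₁ (0–4.3 ft) = ½×90.93×4.3 = 195.5. P₂ (4.3–20.0 ft) = ½(90.93+282.5)×15.7 = 2931.
P_w = ½ γ_w h₂² = 0.5×62.4×15.7² = 7690. Total = 195.5+2931+7690 = 10820 lb/ft.

10800 lb/ft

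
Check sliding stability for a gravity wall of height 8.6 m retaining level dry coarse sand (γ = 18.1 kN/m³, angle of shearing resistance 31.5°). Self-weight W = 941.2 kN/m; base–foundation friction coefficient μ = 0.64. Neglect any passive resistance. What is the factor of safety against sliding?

K_a = tan²(45° − 31.5°/2) = 0.3136.
P_a = ½K_aγH² = 0.5×0.3136×18.1×8.6² = 209.9 kN/m, acting at H/3 = 2.867 m above the base.
FS_sliding = μW / P_a = 0.64×941.2 / 209.9 = 2.869.

2.87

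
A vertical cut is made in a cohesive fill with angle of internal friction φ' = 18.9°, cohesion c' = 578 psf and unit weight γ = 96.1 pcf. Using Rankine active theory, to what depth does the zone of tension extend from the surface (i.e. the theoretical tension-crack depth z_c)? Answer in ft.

K_a = tan²(45° − 18.9°/2) = 0.5107; √K_a = 0.7146.
The active pressure is zero where K_a γ z = 2c√K_a, so z_c = 2c/(γ√K_a) = 2×578/(96.1×0.7146) = 16.83 ft.

16.8 ft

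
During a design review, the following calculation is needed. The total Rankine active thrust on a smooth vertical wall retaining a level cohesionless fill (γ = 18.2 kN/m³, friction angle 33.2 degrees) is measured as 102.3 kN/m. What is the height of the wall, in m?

6.20 m

K_a = 0.2924. P_a = ½ K_a γ H² ⇒ H = √(2P_a/(K_a γ)).
H = √(2×102.3/(0.2924×18.2)) = 6.201 m.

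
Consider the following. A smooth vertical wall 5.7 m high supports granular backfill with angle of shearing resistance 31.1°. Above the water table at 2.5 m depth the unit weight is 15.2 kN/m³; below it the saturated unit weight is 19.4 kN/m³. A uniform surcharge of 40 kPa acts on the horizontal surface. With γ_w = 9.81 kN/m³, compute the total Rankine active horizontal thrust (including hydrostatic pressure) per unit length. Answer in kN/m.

192 kN/m

K_a = tan²(45° − φ/2) = 0.3188.
γ' = 19.4 − 9.81 = 9.590 kN/m³. h₂ = H − d_w = 3.2 m.
σ'_h: at surface K_a·q = 12.75; at WT K_a(q+γd_w) = 24.87; at base K_a(q+γd_w+γ'h₂) = 34.65 kPa.
P₁ = ½(12.75+24.87)×2.5 = 47.02; P₂ = ½(24.87+34.65)×3.2 = 95.22; P_w = ½γ_w h₂² = 50.23.
Total = 47.02+95.22+50.23 = 192.5 kN/m.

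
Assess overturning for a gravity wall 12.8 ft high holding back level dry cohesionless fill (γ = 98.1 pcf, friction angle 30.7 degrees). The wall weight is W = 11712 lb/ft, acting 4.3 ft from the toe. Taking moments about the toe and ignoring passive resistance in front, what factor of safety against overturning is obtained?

K_a = tan²(45° − 30.7°/2) = 0.3240.
P_a = ½K_aγH² = 0.5×0.3240×98.1×12.8² = 2604 lb/ft, acting at H/3 = 4.267 ft above the base.
Overturning moment M_o = P_a × H/3 = 2604 × 4.267 = 11110.
Resisting moment M_r = W × 4.3 = 11712 × 4.3 = 50360.
FS_overturning = M_r/M_o = 50360/11110 = 4.533.

4.53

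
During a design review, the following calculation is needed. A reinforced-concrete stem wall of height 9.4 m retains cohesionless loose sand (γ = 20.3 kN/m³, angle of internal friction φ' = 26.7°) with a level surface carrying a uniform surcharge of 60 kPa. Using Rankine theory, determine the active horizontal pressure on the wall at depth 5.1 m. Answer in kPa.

62.1 kPa

K_a = (1 − sin φ)/(1 + sin φ) = 0.3800.
σ_v = γz + q = 20.3 × 5.1 + 60 = 163.5 kPa.
σ_h = K_a σ_v = 0.3800 × 163.5 = 62.13 kPa.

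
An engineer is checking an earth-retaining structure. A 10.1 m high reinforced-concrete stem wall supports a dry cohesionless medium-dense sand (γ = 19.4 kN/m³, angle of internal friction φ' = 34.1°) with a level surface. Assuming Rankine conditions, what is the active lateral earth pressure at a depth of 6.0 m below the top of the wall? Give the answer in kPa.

K_a = (1 − sin φ)/(1 + sin φ) = 0.2815.
σ_h = K_a γ z = 0.2815 × 19.4 × 6.0 = 32.77 kPa.

32.8 kPa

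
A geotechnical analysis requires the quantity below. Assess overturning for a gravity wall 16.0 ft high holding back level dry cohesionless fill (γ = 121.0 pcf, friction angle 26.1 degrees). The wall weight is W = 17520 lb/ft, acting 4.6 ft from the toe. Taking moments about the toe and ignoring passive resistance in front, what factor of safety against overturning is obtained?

2.51

K_a = tan²(45° − 26.1°/2) = 0.3889.
P_a = ½K_aγH² = 0.5×0.3889×121.0×16.0² = 6024 lb/ft, acting at H/3 = 5.333 ft above the base.
Overturning moment M_o = P_a × H/3 = 6024 × 5.333 = 32130.
Resisting moment M_r = W × 4.6 = 17520 × 4.6 = 80590.
FS_overturning = M_r/M_o = 80590/32130 = 2.508.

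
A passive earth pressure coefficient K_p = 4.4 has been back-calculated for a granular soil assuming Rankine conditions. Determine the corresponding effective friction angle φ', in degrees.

39.0°

K_p = (1+sin φ)/(1−sin φ) ⇒ sin φ = (K_p − 1)/(K_p + 1) = 0.6296.
φ = arcsin(0.6296) = 39.02°.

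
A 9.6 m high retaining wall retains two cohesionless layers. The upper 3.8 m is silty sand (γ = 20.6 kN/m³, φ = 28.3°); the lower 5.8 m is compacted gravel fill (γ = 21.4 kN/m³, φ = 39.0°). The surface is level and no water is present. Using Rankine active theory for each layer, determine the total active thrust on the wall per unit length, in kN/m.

K_a1 = tan²(45°−28.3°/2) = 0.3568; K_a2 = tan²(45°−39.0°/2) = 0.2275.
Layer 1: σ at base = K_a1 γ₁ h₁ = 27.93 kPa; P₁ = ½×27.93×3.8 = 53.06.
Layer 2: σ_v at top = γ₁h₁ = 78.28; σ_h top = K_a2×78.28 = 17.81; σ_h base = K_a2×(78.28+21.4×5.8) = 46.05.
P₂ = ½(17.81+46.05)×5.8 = 185.2. Total P_a = 53.06+185.2 = 238.2 kN/m.

238 kN/m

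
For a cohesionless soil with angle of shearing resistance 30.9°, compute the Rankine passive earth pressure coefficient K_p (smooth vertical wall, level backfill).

K_p = (1 + sin φ)/(1 − sin φ) = tan²(45° + 30.9°/2) = 3.111.

3.11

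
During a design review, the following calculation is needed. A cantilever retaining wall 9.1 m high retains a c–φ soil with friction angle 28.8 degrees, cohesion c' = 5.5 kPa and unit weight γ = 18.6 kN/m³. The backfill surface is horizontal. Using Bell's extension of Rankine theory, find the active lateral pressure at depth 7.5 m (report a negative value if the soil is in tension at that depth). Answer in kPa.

42.3 kPa

K_a = (1 − sin φ)/(1 + sin φ) = 0.3498.
σ_a = K_a γ z − 2c√K_a = 0.3498×18.6×7.5 − 2×5.5×0.5914 = 42.29 kPa.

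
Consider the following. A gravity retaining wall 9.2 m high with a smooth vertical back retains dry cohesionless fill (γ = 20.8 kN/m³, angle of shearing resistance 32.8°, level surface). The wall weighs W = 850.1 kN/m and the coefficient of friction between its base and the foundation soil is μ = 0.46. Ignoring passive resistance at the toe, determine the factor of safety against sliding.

1.49

K_a = tan²(45° − 32.8°/2) = 0.2973.
P_a = ½K_aγH² = 0.5×0.2973×20.8×9.2² = 261.7 kN/m, acting at H/3 = 3.067 m above the base.
FS_sliding = μW / P_a = 0.46×850.1 / 261.7 = 1.494.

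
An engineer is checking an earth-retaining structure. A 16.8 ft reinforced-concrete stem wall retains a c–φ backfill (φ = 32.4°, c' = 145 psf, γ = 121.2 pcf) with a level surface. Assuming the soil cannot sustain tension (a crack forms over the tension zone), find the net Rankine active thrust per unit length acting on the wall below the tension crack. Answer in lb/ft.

K_a = 0.3022; √K_a = 0.5498.
Tension-crack depth z_c = 2c/(γ√K_a) = 2×145/(121.2×0.5498) = 4.352 ft.
σ_a at base = K_a γ H − 2c√K_a = 0.3022×121.2×16.8 − 2×145×0.5498 = 456.0 psf.
P_a = ½ × 456.0 × (H − z_c) = 0.5×456.0×12.45 = 2838 lb/ft.

2840 lb/ft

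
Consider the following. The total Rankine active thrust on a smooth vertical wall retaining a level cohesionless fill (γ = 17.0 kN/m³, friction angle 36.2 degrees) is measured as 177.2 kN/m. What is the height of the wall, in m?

9.00 m

K_a = 0.2574. P_a = ½ K_a γ H² ⇒ H = √(2P_a/(K_a γ)).
H = √(2×177.2/(0.2574×17.0)) = 9.000 m.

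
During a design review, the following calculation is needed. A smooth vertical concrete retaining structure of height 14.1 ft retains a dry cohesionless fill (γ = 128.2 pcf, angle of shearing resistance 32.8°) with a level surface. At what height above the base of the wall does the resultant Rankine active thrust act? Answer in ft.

K_a = 0.2973.
The pressure distribution is triangular, so the resultant acts at H/3 above the base = 14.1/3 = 4.700 ft.

4.70 ft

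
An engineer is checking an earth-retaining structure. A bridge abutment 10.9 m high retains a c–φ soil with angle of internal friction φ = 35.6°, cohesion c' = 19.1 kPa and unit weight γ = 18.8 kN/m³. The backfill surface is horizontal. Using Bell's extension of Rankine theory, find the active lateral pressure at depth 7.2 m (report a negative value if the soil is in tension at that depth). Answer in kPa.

16.1 kPa

K_a = (1 − sin φ)/(1 + sin φ) = 0.2641.
σ_a = K_a γ z − 2c√K_a = 0.2641×18.8×7.2 − 2×19.1×0.5139 = 16.12 kPa.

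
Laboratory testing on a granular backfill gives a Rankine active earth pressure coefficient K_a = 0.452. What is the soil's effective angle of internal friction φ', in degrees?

K_a = tan²(45° − φ/2) ⇒ 45° − φ/2 = arctan(√0.452) = 33.91°.
φ = 2(45° − 33.91°) = 22.17°.

22.2°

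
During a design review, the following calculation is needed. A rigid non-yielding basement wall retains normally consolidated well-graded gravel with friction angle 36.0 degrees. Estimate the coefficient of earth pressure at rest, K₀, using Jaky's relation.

0.412

K₀ = 1 − sin φ' = 1 − sin 36.0° = 0.4122.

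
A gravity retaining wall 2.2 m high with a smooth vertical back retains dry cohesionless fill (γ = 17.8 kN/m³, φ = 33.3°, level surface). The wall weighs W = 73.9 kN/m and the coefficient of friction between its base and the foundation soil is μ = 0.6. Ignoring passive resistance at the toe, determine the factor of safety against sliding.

3.54

K_a = tan²(45° − 33.3°/2) = 0.2911.
P_a = ½K_aγH² = 0.5×0.2911×17.8×2.2² = 12.54 kN/m, acting at H/3 = 0.7333 m above the base.
FS_sliding = μW / P_a = 0.6×73.9 / 12.54 = 3.536.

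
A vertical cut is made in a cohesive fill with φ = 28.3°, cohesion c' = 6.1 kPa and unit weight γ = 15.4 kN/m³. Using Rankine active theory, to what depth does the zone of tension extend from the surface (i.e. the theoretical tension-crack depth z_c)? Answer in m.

K_a = tan²(45° − 28.3°/2) = 0.3568; √K_a = 0.5973.
The active pressure is zero where K_a γ z = 2c√K_a, so z_c = 2c/(γ√K_a) = 2×6.1/(15.4×0.5973) = 1.326 m.

1.33 m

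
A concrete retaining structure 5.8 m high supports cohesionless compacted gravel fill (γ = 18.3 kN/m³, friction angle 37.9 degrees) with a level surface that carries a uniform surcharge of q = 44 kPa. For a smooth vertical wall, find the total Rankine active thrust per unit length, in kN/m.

K_a = tan²(45° − φ/2) = 0.2389.
Soil triangle: ½ K_a γ H² = 0.5×0.2389×18.3×5.8² = 73.55 kN/m.
Surcharge rectangle: K_a q H = 0.2389×44×5.8 = 60.98 kN/m.
Total = 73.55 + 60.98 = 134.5 kN/m.

135 kN/m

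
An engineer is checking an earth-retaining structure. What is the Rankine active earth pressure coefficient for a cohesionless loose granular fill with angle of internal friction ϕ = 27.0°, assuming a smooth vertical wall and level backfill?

0.376

K_a = (1 − sin φ)/(1 + sin φ) = (1 − sin 27.0°)/(1 + sin 27.0°) = 0.3755.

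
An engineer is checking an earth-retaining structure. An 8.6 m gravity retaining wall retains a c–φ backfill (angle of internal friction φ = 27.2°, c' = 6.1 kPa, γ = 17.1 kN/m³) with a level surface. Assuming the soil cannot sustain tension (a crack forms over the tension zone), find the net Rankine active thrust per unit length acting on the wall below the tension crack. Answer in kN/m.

K_a = 0.3726; √K_a = 0.6104.
Tension-crack depth z_c = 2c/(γ√K_a) = 2×6.1/(17.1×0.6104) = 1.169 m.
σ_a at base = K_a γ H − 2c√K_a = 0.3726×17.1×8.6 − 2×6.1×0.6104 = 47.35 kPa.
P_a = ½ × 47.35 × (H − z_c) = 0.5×47.35×7.431 = 175.9 kN/m.

176 kN/m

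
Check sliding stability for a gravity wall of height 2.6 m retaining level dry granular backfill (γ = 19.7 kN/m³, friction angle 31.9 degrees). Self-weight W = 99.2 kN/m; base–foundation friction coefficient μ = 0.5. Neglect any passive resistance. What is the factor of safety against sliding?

K_a = tan²(45° − 31.9°/2) = 0.3085.
P_a = ½K_aγH² = 0.5×0.3085×19.7×2.6² = 20.54 kN/m, acting at H/3 = 0.8667 m above the base.
FS_sliding = μW / P_a = 0.5×99.2 / 20.54 = 2.414.

2.41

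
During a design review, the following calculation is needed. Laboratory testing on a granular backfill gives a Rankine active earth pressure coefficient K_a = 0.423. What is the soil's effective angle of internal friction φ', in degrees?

23.9°

K_a = tan²(45° − φ/2) ⇒ 45° − φ/2 = arctan(√0.423) = 33.04°.
φ = 2(45° − 33.04°) = 23.92°.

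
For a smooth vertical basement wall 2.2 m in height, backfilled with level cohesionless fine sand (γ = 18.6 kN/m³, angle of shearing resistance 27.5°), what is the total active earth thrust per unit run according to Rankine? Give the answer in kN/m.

16.6 kN/m

K_a = tan²(45° − φ/2) = 0.3682.
P_a = ½ K_a γ H² = 0.5 × 0.3682 × 18.6 × 2.2² = 16.57 kN/m.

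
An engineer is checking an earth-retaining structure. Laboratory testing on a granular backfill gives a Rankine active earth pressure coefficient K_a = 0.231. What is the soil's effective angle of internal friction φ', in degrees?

38.7°

K_a = tan²(45° − φ/2) ⇒ 45° − φ/2 = arctan(√0.231) = 25.67°.
φ = 2(45° − 25.67°) = 38.66°.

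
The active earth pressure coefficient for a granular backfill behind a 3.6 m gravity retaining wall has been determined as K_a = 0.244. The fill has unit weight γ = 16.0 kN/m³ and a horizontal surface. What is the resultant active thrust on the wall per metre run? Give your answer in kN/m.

25.3 kN/m

P = ½ K_a γ H² = 0.5 × 0.244 × 16.0 × 3.6² = 25.30 kN/m.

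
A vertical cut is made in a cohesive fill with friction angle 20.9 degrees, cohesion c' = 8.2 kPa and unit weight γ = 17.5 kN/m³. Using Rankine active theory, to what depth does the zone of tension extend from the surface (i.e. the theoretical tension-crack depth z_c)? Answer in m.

1.36 m

K_a = tan²(45° − 20.9°/2) = 0.4741; √K_a = 0.6886.
The active pressure is zero where K_a γ z = 2c√K_a, so z_c = 2c/(γ√K_a) = 2×8.2/(17.5×0.6886) = 1.361 m.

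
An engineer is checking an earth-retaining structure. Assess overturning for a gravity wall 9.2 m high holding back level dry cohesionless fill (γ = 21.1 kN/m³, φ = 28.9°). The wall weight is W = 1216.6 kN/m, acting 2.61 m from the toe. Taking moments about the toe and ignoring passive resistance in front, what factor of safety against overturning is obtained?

K_a = tan²(45° − 28.9°/2) = 0.3484.
P_a = ½K_aγH² = 0.5×0.3484×21.1×9.2² = 311.1 kN/m, acting at H/3 = 3.067 m above the base.
Overturning moment M_o = P_a × H/3 = 311.1 × 3.067 = 953.9.
Resisting moment M_r = W × 2.61 = 1216.6 × 2.61 = 3175.
FS_overturning = M_r/M_o = 3175/953.9 = 3.329.

3.33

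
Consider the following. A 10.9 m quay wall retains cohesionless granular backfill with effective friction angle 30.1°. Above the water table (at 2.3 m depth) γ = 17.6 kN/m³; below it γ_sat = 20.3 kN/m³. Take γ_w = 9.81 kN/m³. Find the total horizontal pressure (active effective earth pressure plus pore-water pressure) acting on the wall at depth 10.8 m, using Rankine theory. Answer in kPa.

126 kPa

K_a = (1 − sin φ)/(1 + sin φ) = 0.3320.
γ' = 20.3 − 9.81 = 10.49 kN/m³.
Effective vertical stress at 10.8 m: σ'_v = 17.6×2.3 + 10.49×8.50 = 129.6 kPa.
σ'_h = K_a σ'_v = 0.3320 × 129.6 = 43.04 kPa; u = γ_w × 8.50 = 83.39 kPa.
Total σ_h = 43.04 + 83.39 = 126.4 kPa.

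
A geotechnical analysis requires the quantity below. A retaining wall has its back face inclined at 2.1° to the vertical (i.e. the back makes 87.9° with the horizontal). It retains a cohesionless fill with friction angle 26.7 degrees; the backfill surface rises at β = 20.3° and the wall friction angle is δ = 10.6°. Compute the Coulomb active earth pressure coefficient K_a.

0.526

K_a = sin²(α+φ) / [sin²α · sin(α−δ) · (1 + √{sin(φ+δ)sin(φ−β) / (sin(α−δ)sin(α+β))})²].
With α = 87.9°, φ = 26.7°, δ = 10.6°, β = 20.3°: K_a = 0.5261.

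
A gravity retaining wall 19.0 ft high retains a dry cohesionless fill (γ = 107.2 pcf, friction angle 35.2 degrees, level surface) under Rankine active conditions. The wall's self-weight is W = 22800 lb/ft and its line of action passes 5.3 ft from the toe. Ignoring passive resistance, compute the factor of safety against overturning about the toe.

K_a = tan²(45° − 35.2°/2) = 0.2687.
P_a = ½K_aγH² = 0.5×0.2687×107.2×19.0² = 5199 lb/ft, acting at H/3 = 6.333 ft above the base.
Overturning moment M_o = P_a × H/3 = 5199 × 6.333 = 32930.
Resisting moment M_r = W × 5.3 = 22800 × 5.3 = 120800.
FS_overturning = M_r/M_o = 120800/32930 = 3.670.

3.67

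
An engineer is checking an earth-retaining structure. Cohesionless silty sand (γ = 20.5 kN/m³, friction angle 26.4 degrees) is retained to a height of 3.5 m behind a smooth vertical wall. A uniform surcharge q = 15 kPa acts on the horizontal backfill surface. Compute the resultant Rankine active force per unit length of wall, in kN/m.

68.5 kN/m

K_a = tan²(45° − φ/2) = 0.3844.
Soil triangle: ½ K_a γ H² = 0.5×0.3844×20.5×3.5² = 48.27 kN/m.
Surcharge rectangle: K_a q H = 0.3844×15×3.5 = 20.18 kN/m.
Total = 48.27 + 20.18 = 68.45 kN/m.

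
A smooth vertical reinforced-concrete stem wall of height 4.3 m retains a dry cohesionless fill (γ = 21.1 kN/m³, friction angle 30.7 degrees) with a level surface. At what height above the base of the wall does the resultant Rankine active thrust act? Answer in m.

1.43 m

K_a = 0.3240.
The pressure distribution is triangular, so the resultant acts at H/3 above the base = 4.3/3 = 1.433 m.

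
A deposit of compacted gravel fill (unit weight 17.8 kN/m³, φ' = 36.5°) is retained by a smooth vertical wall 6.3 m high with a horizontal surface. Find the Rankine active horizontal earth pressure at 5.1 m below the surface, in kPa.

K_a = (1 − sin φ)/(1 + sin φ) = 0.2541.
σ_h = K_a γ z = 0.2541 × 17.8 × 5.1 = 23.06 kPa.

23.1 kPa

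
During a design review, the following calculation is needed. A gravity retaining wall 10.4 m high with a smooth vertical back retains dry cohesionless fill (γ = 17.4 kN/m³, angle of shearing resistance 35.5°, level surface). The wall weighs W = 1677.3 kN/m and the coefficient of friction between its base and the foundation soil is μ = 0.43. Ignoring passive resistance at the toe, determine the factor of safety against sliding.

2.89

K_a = tan²(45° − 35.5°/2) = 0.2653.
P_a = ½K_aγH² = 0.5×0.2653×17.4×10.4² = 249.6 kN/m, acting at H/3 = 3.467 m above the base.
FS_sliding = μW / P_a = 0.43×1677.3 / 249.6 = 2.889.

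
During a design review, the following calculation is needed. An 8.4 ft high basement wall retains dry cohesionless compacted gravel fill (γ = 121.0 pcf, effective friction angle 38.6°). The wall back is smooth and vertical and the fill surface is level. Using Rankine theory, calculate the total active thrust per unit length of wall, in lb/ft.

K_a = tan²(45° − φ/2) = 0.2316.
P_a = ½ K_a γ H² = 0.5 × 0.2316 × 121.0 × 8.4² = 988.8 lb/ft.

989 lb/ft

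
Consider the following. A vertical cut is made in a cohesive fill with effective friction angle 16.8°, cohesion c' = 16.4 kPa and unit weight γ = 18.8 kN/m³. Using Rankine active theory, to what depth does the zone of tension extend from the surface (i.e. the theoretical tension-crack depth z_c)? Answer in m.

K_a = tan²(45° − 16.8°/2) = 0.5516; √K_a = 0.7427.
The active pressure is zero where K_a γ z = 2c√K_a, so z_c = 2c/(γ√K_a) = 2×16.4/(18.8×0.7427) = 2.349 m.

2.35 m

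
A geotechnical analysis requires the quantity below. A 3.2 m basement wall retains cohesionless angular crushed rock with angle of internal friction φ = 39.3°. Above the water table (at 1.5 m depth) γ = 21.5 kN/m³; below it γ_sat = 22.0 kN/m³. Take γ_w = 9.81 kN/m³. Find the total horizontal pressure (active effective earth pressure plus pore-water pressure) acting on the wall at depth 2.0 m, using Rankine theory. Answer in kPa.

K_a = (1 − sin φ)/(1 + sin φ) = 0.2245.
γ' = 22.0 − 9.81 = 12.19 kN/m³.
Effective vertical stress at 2.0 m: σ'_v = 21.5×1.5 + 12.19×0.500 = 38.34 kPa.
σ'_h = K_a σ'_v = 0.2245 × 38.34 = 8.607 kPa; u = γ_w × 0.500 = 4.905 kPa.
Total σ_h = 8.607 + 4.905 = 13.51 kPa.

13.5 kPa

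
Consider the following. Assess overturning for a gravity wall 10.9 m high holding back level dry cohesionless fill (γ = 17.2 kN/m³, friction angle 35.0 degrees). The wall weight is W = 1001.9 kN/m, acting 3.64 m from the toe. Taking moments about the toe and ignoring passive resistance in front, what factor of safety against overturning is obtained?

3.63

K_a = tan²(45° − 35.0°/2) = 0.2710.
P_a = ½K_aγH² = 0.5×0.2710×17.2×10.9² = 276.9 kN/m, acting at H/3 = 3.633 m above the base.
Overturning moment M_o = P_a × H/3 = 276.9 × 3.633 = 1006.
Resisting moment M_r = W × 3.64 = 1001.9 × 3.64 = 3647.
FS_overturning = M_r/M_o = 3647/1006 = 3.625.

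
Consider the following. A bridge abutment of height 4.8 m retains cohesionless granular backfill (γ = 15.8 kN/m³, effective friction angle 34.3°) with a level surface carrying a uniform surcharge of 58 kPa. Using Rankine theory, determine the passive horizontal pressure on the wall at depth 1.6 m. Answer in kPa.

K_p = (1 + sin φ)/(1 − sin φ) = 3.582.
σ_v = γz + q = 15.8 × 1.6 + 58 = 83.28 kPa.
σ_h = K_p σ_v = 3.582 × 83.28 = 298.3 kPa.

298 kPa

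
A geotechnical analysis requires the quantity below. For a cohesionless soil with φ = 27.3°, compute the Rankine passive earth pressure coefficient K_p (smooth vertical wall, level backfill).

K_p = (1 + sin φ)/(1 − sin φ) = tan²(45° + 27.3°/2) = 2.694.

2.69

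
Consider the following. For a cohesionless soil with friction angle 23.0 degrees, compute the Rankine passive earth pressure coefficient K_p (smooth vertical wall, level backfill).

K_p = (1 + sin φ)/(1 − sin φ) = tan²(45° + 23.0°/2) = 2.283.

2.28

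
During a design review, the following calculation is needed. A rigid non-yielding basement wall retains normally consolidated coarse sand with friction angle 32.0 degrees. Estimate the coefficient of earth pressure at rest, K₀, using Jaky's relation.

K₀ = 1 − sin φ' = 1 − sin 32.0° = 0.4701.

0.470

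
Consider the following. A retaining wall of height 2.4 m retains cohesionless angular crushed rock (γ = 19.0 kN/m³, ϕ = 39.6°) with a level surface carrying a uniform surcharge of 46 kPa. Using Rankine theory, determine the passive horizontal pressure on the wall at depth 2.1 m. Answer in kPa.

388 kPa

K_p = (1 + sin φ)/(1 − sin φ) = 4.516.
σ_v = γz + q = 19.0 × 2.1 + 46 = 85.90 kPa.
σ_h = K_p σ_v = 4.516 × 85.90 = 387.9 kPa.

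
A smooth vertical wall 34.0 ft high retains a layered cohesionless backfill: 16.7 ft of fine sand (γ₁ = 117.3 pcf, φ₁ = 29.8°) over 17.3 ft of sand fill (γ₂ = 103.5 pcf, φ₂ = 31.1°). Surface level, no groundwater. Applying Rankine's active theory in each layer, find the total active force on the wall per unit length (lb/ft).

K_a1 = tan²(45°−29.8°/2) = 0.3360; K_a2 = tan²(45°−31.1°/2) = 0.3188.
Layer 1: σ at base = K_a1 γ₁ h₁ = 658.2 psf; P₁ = ½×658.2×16.7 = 5496.
Layer 2: σ_v at top = γ₁h₁ = 1959; σ_h top = K_a2×1959 = 624.5; σ_h base = K_a2×(1959+103.5×17.3) = 1195.
P₂ = ½(624.5+1195)×17.3 = 15740. Total P_a = 5496+15740 = 21240 lb/ft.

21200 lb/ft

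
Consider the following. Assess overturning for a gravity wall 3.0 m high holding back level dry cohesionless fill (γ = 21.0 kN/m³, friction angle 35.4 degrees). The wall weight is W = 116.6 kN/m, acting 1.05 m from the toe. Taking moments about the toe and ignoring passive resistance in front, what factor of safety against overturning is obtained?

K_a = tan²(45° − 35.4°/2) = 0.2664.
P_a = ½K_aγH² = 0.5×0.2664×21.0×3.0² = 25.17 kN/m, acting at H/3 = 1.000 m above the base.
Overturning moment M_o = P_a × H/3 = 25.17 × 1.000 = 25.17.
Resisting moment M_r = W × 1.05 = 116.6 × 1.05 = 122.4.
FS_overturning = M_r/M_o = 122.4/25.17 = 4.863.

4.86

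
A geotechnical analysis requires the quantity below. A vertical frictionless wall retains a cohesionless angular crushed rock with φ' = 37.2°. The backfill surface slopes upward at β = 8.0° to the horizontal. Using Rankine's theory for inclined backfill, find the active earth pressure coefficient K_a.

K_a = cos β · (cos β − √(cos²β − cos²φ)) / (cos β + √(cos²β − cos²φ)).
cos β = 0.9903, cos φ = 0.7965, √(cos²β − cos²φ) = 0.5884.
K_a = 0.9903 × (0.9903 − 0.5884)/(0.9903 + 0.5884) = 0.2521.

0.252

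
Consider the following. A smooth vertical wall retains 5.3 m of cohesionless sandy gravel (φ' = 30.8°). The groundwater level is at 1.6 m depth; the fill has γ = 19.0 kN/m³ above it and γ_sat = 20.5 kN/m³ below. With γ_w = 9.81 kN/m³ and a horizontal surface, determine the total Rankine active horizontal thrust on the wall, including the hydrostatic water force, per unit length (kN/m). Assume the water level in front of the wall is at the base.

135 kN/m

K_a = tan²(45° − φ/2) = 0.3227.
γ' = 20.5 − 9.81 = 10.69 kN/m³. Depth below WT = 3.7 m.
σ'_h at WT = K_a γ d_w = 9.811 kPa; at base = 9.811 + K_a γ' × 3.7 = 22.57 kPa.
P₁ (0–1.6 m) = ½×9.811×1.6 = 7.848. P₂ (1.6–5.3 m) = ½(9.811+22.57)×3.7 = 59.91.
P_w = ½ γ_w h₂² = 0.5×9.81×3.7² = 67.15. Total = 7.848+59.91+67.15 = 134.9 kN/m.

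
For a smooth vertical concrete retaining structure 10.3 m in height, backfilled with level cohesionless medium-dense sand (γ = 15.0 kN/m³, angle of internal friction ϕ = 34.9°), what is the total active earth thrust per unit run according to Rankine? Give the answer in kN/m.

K_a = tan²(45° − φ/2) = 0.2721.
P_a = ½ K_a γ H² = 0.5 × 0.2721 × 15.0 × 10.3² = 216.5 kN/m.

217 kN/m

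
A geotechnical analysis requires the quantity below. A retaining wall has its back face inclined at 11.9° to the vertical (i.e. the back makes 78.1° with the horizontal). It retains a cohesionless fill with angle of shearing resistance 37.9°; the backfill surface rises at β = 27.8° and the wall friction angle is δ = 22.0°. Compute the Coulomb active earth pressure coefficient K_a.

K_a = sin²(α+φ) / [sin²α · sin(α−δ) · (1 + √{sin(φ+δ)sin(φ−β) / (sin(α−δ)sin(α+β))})²].
With α = 78.1°, φ = 37.9°, δ = 22.0°, β = 27.8°: K_a = 0.4930.

0.493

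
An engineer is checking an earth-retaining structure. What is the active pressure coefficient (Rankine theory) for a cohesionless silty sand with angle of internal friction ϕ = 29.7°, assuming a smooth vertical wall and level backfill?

K_a = (1 − sin φ)/(1 + sin φ) = (1 − sin 29.7°)/(1 + sin 29.7°) = 0.3374.

0.337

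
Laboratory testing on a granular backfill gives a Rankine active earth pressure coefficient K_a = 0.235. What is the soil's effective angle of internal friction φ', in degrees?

K_a = tan²(45° − φ/2) ⇒ 45° − φ/2 = arctan(√0.235) = 25.86°.
φ = 2(45° − 25.86°) = 38.27°.

38.3°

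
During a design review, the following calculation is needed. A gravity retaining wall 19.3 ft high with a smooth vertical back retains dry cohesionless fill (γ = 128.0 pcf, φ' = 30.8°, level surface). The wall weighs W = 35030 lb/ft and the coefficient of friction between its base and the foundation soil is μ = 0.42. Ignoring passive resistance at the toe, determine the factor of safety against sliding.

1.91

K_a = tan²(45° − 30.8°/2) = 0.3227.
P_a = ½K_aγH² = 0.5×0.3227×128.0×19.3² = 7693 lb/ft, acting at H/3 = 6.433 ft above the base.
FS_sliding = μW / P_a = 0.42×35030 / 7693 = 1.912.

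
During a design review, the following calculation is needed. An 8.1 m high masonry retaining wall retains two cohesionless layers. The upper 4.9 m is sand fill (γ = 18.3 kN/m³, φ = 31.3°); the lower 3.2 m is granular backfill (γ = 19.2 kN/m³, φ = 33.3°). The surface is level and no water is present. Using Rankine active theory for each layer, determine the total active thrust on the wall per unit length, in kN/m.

K_a1 = tan²(45°−31.3°/2) = 0.3162; K_a2 = tan²(45°−33.3°/2) = 0.2911.
Layer 1: σ at base = K_a1 γ₁ h₁ = 28.35 kPa; P₁ = ½×28.35×4.9 = 69.47.
Layer 2: σ_v at top = γ₁h₁ = 89.67; σ_h top = K_a2×89.67 = 26.11; σ_h base = K_a2×(89.67+19.2×3.2) = 43.99.
P₂ = ½(26.11+43.99)×3.2 = 112.2. Total P_a = 69.47+112.2 = 181.6 kN/m.

182 kN/m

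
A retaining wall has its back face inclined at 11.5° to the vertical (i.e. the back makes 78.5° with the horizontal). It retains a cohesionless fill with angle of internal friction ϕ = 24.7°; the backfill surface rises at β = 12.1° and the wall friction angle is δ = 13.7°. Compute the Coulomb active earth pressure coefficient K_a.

K_a = sin²(α+φ) / [sin²α · sin(α−δ) · (1 + √{sin(φ+δ)sin(φ−β) / (sin(α−δ)sin(α+β))})²].
With α = 78.5°, φ = 24.7°, δ = 13.7°, β = 12.1°: K_a = 0.5671.

0.567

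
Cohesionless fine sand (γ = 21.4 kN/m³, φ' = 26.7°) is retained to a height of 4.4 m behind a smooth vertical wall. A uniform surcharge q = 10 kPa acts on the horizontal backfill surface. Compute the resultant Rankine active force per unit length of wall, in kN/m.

95.4 kN/m

K_a = tan²(45° − φ/2) = 0.3800.
Soil triangle: ½ K_a γ H² = 0.5×0.3800×21.4×4.4² = 78.71 kN/m.
Surcharge rectangle: K_a q H = 0.3800×10×4.4 = 16.72 kN/m.
Total = 78.71 + 16.72 = 95.43 kN/m.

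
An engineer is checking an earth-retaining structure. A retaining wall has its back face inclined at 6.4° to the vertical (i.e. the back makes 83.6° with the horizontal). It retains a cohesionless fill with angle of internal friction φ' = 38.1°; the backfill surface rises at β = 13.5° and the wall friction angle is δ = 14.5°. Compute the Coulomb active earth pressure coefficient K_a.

K_a = sin²(α+φ) / [sin²α · sin(α−δ) · (1 + √{sin(φ+δ)sin(φ−β) / (sin(α−δ)sin(α+β))})²].
With α = 83.6°, φ = 38.1°, δ = 14.5°, β = 13.5°: K_a = 0.3075.

0.308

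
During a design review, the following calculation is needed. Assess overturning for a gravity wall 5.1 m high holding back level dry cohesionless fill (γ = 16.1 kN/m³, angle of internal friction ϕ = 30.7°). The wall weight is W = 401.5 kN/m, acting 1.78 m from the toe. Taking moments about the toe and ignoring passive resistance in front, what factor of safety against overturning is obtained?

K_a = tan²(45° − 30.7°/2) = 0.3240.
P_a = ½K_aγH² = 0.5×0.3240×16.1×5.1² = 67.84 kN/m, acting at H/3 = 1.700 m above the base.
Overturning moment M_o = P_a × H/3 = 67.84 × 1.700 = 115.3.
Resisting moment M_r = W × 1.78 = 401.5 × 1.78 = 714.7.
FS_overturning = M_r/M_o = 714.7/115.3 = 6.196.

6.20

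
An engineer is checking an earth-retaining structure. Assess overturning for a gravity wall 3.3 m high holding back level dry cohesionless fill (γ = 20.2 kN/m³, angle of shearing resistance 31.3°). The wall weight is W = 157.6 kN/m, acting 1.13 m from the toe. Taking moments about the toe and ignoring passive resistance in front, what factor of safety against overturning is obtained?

K_a = tan²(45° − 31.3°/2) = 0.3162.
P_a = ½K_aγH² = 0.5×0.3162×20.2×3.3² = 34.78 kN/m, acting at H/3 = 1.100 m above the base.
Overturning moment M_o = P_a × H/3 = 34.78 × 1.100 = 38.26.
Resisting moment M_r = W × 1.13 = 157.6 × 1.13 = 178.1.
FS_overturning = M_r/M_o = 178.1/38.26 = 4.655.

4.66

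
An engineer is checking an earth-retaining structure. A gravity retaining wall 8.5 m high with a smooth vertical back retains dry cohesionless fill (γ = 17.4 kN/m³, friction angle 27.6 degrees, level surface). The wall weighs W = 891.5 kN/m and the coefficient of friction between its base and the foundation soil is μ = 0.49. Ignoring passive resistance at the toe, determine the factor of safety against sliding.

K_a = tan²(45° − 27.6°/2) = 0.3668.
P_a = ½K_aγH² = 0.5×0.3668×17.4×8.5² = 230.5 kN/m, acting at H/3 = 2.833 m above the base.
FS_sliding = μW / P_a = 0.49×891.5 / 230.5 = 1.895.

1.89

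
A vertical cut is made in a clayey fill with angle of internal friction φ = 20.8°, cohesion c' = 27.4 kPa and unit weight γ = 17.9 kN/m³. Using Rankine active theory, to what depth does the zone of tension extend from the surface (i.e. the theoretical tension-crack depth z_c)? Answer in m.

4.44 m

K_a = tan²(45° − 20.8°/2) = 0.4759; √K_a = 0.6899.
The active pressure is zero where K_a γ z = 2c√K_a, so z_c = 2c/(γ√K_a) = 2×27.4/(17.9×0.6899) = 4.438 m.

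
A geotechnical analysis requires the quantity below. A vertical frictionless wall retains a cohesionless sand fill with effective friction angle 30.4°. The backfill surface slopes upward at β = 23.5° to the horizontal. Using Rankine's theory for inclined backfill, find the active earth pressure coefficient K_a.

K_a = cos β · (cos β − √(cos²β − cos²φ)) / (cos β + √(cos²β − cos²φ)).
cos β = 0.9171, cos φ = 0.8625, √(cos²β − cos²φ) = 0.3116.
K_a = 0.9171 × (0.9171 − 0.3116)/(0.9171 + 0.3116) = 0.4520.

0.452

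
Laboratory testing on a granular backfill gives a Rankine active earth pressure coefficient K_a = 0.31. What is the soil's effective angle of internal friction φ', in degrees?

31.8°

K_a = tan²(45° − φ/2) ⇒ 45° − φ/2 = arctan(√0.31) = 29.11°.
φ = 2(45° − 29.11°) = 31.78°.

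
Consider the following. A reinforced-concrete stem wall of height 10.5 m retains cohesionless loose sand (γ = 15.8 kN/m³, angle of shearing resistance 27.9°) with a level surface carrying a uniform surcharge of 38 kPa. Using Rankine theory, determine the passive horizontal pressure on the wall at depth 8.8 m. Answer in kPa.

K_p = (1 + sin φ)/(1 − sin φ) = 2.759.
σ_v = γz + q = 15.8 × 8.8 + 38 = 177.0 kPa.
σ_h = K_p σ_v = 2.759 × 177.0 = 488.4 kPa.

488 kPa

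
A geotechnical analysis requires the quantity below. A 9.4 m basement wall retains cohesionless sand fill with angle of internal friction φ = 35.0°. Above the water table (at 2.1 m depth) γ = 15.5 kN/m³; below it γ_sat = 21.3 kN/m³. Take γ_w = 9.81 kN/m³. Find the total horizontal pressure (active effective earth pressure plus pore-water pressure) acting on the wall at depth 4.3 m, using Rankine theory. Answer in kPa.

K_a = (1 − sin φ)/(1 + sin φ) = 0.2710.
γ' = 21.3 − 9.81 = 11.49 kN/m³.
Effective vertical stress at 4.3 m: σ'_v = 15.5×2.1 + 11.49×2.20 = 57.83 kPa.
σ'_h = K_a σ'_v = 0.2710 × 57.83 = 15.67 kPa; u = γ_w × 2.20 = 21.58 kPa.
Total σ_h = 15.67 + 21.58 = 37.25 kPa.

37.3 kPa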